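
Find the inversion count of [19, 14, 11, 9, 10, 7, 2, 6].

Sweep left to right; for each value list the smaller values that follow it:
19 → 14, 11, 9, 10, 7, 2, 6 → 7
14 → 11, 9, 10, 7, 2, 6 → 6
11 → 9, 10, 7, 2, 6 → 5
9 → 7, 2, 6 → 3
10 → 7, 2, 6 → 3
7 → 2, 6 → 2
2 → none → 0
6 → none → 0
Sum: 7 + 6 + 5 + 3 + 3 + 2 + 0 + 0 = 26

26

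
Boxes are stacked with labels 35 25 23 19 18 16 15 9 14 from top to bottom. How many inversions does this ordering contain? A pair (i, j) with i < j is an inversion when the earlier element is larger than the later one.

35 out-of-order pairs

Element-by-element contributions:
35 → 25, 23, 19, 18, 16, 15, 9, 14 → 8
25 → 23, 19, 18, 16, 15, 9, 14 → 7
23 → 19, 18, 16, 15, 9, 14 → 6
19 → 18, 16, 15, 9, 14 → 5
18 → 16, 15, 9, 14 → 4
16 → 15, 9, 14 → 3
15 → 9, 14 → 2
9 → none → 0
14 → none → 0
Sum: 8 + 7 + 6 + 5 + 4 + 3 + 2 + 0 + 0 = 35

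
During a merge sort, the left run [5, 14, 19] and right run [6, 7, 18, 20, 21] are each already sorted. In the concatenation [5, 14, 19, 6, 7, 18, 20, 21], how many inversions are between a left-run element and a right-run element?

5

Count, for every r in R, how many entries of L exceed r:
r = 6: 14, 19 → 2
r = 7: 14, 19 → 2
r = 18: 19 → 1
r = 20: none → 0
r = 21: none → 0
Cross-inversions: 2 + 2 + 1 + 0 + 0 = 5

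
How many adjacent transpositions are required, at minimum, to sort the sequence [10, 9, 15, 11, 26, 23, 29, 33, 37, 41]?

3 swaps

Each adjacent swap fixes exactly one inversion, so the minimum swap count equals the number of inversions.
Count inversions — for each element, later elements that are smaller:
10: 9 → 1
9: none → 0
15: 11 → 1
11: none → 0
26: 23 → 1
23: none → 0
29: none → 0
33: none → 0
37: none → 0
41: none → 0
Total inversions: 1 + 0 + 1 + 0 + 1 + 0 + 0 + 0 + 0 + 0 = 3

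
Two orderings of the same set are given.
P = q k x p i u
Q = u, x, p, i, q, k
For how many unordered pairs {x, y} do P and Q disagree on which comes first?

There are 11 disagreeing pairs.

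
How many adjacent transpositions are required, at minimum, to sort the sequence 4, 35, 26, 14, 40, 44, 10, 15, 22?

Minimum adjacent swaps = number of inversions (each swap of adjacent out-of-order elements removes one inversion and no swap can remove more).
Count inversions — for each element, later elements that are smaller:
4: none → 0
35: 26, 14, 10, 15, 22 → 5
26: 14, 10, 15, 22 → 4
14: 10 → 1
40: 10, 15, 22 → 3
44: 10, 15, 22 → 3
10: none → 0
15: none → 0
22: none → 0
Total inversions: 0 + 5 + 4 + 1 + 3 + 3 + 0 + 0 + 0 = 16

There are 16 adjacent swaps.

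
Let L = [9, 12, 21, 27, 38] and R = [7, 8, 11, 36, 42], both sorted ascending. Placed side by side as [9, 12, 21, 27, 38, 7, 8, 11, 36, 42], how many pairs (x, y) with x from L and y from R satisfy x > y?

15

Count, for every r in R, how many entries of L exceed r:
r = 7: 9, 12, 21, 27, 38 → 5
r = 8: 9, 12, 21, 27, 38 → 5
r = 11: 12, 21, 27, 38 → 4
r = 36: 38 → 1
r = 42: none → 0
Cross-inversions: 5 + 5 + 4 + 1 + 0 = 15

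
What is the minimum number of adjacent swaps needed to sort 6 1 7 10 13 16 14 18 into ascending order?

2

The minimum number of adjacent swaps to sort an array equals its inversion count, since every such swap removes exactly one inversion.
Count inversions — for each element, later elements that are smaller:
6: 1 → 1
1: none → 0
7: none → 0
10: none → 0
13: none → 0
16: 14 → 1
14: none → 0
18: none → 0
Total inversions: 1 + 0 + 0 + 0 + 0 + 1 + 0 + 0 = 2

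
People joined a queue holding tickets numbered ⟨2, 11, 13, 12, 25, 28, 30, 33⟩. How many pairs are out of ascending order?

Sweep left to right; for each value list the smaller values that follow it:
2: 0
11: 0
13: 1
12: 0
25: 0
28: 0
30: 0
33: 0
Sum: 0 + 0 + 1 + 0 + 0 + 0 + 0 + 0 = 1

There is 1 out-of-order pair.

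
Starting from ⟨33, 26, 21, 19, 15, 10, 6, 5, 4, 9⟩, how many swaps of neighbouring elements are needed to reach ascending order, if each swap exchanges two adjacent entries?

Minimum adjacent swaps = number of inversions (each swap of adjacent out-of-order elements removes one inversion and no swap can remove more).
Count inversions — for each element, later elements that are smaller:
33: 26, 21, 19, 15, 10, 6, 5, 4, 9 → 9
26: 21, 19, 15, 10, 6, 5, 4, 9 → 8
21: 19, 15, 10, 6, 5, 4, 9 → 7
19: 15, 10, 6, 5, 4, 9 → 6
15: 10, 6, 5, 4, 9 → 5
10: 6, 5, 4, 9 → 4
6: 5, 4 → 2
5: 4 → 1
4: none → 0
9: none → 0
Total inversions: 9 + 8 + 7 + 6 + 5 + 4 + 2 + 1 + 0 + 0 = 42

42 swaps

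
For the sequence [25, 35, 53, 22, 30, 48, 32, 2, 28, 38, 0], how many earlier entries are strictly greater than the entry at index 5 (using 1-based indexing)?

The element at index 5 is 30.
Elements before it: 25, 35, 53, 22
Those larger than 30: 35, 53

2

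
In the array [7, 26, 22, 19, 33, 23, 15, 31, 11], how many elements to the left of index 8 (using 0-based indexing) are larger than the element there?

7

The element at index 8 is 11.
Elements before it: 7, 26, 22, 19, 33, 23, 15, 31
Those larger than 11: 26, 22, 19, 33, 23, 15, 31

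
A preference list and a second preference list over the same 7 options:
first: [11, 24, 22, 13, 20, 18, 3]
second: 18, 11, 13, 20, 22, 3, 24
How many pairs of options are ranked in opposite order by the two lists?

11

Assign each item its position (1..7) in the first ordering, then rewrite the second ordering as that position sequence:
positions: 11→1, 24→2, 22→3, 13→4, 20→5, 18→6, 3→7
second ordering as positions: [6, 1, 4, 5, 3, 7, 2]
Discordant pairs = inversions in this position sequence.
6: 1, 4, 5, 3, 2 → 5
1: 0
4: 3, 2 → 2
5: 3, 2 → 2
3: 2 → 1
7: 2 → 1
2: 0
Total: 5 + 0 + 2 + 2 + 1 + 1 + 0 = 11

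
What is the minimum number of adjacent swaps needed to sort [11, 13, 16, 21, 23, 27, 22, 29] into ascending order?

The minimum number of adjacent swaps to sort an array equals its inversion count, since every such swap removes exactly one inversion.
Count inversions — for each element, later elements that are smaller:
11: none → 0
13: none → 0
16: none → 0
21: none → 0
23: 22 → 1
27: 22 → 1
22: none → 0
29: none → 0
Total inversions: 0 + 0 + 0 + 0 + 1 + 1 + 0 + 0 = 2

There are 2 adjacent swaps.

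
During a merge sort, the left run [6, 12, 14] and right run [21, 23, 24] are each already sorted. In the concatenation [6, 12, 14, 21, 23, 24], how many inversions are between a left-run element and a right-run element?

0

Count, for every r in R, how many entries of L exceed r:
r = 21: none → 0
r = 23: none → 0
r = 24: none → 0
Cross-inversions: 0 + 0 + 0 = 0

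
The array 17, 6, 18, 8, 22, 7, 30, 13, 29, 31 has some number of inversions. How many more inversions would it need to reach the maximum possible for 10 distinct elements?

33

Maximum inversions for 10 distinct elements is C(10, 2) = 10·9/2 = 45.
Current inversions — for each element, count later smaller elements:
17: 4
6: 0
18: 3
8: 1
22: 2
7: 0
30: 2
13: 0
29: 0
31: 0
Current total: 4 + 0 + 3 + 1 + 2 + 0 + 2 + 0 + 0 + 0 = 12
Shortfall: 45 − 12 = 33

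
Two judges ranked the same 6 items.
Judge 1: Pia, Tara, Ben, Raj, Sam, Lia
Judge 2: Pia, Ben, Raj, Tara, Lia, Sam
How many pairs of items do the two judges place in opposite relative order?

Assign each item its position (1..6) in the first ordering, then rewrite the second ordering as that position sequence:
positions: Pia→1, Tara→2, Ben→3, Raj→4, Sam→5, Lia→6
second ordering as positions: [1, 3, 4, 2, 6, 5]
Discordant pairs = inversions in this position sequence.
1: 0
3: 2 → 1
4: 2 → 1
2: 0
6: 5 → 1
5: 0
Total: 0 + 1 + 1 + 0 + 1 + 0 = 3

3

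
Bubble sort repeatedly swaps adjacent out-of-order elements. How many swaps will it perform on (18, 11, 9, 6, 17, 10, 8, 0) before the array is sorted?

There are 22 swaps.

Each adjacent swap fixes exactly one inversion, so the minimum swap count equals the number of inversions.
Count inversions — for each element, later elements that are smaller:
18: 11, 9, 6, 17, 10, 8, 0 → 7
11: 9, 6, 10, 8, 0 → 5
9: 6, 8, 0 → 3
6: 0 → 1
17: 10, 8, 0 → 3
10: 8, 0 → 2
8: 0 → 1
0: none → 0
Total inversions: 7 + 5 + 3 + 1 + 3 + 2 + 1 + 0 = 22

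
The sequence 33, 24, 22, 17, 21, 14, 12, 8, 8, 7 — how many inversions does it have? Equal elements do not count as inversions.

There are 43 inversions.

Sweep left to right; for each value list the smaller values that follow it:
33 → 24, 22, 17, 21, 14, 12, 8, 8, 7 → 9
24 → 22, 17, 21, 14, 12, 8, 8, 7 → 8
22 → 17, 21, 14, 12, 8, 8, 7 → 7
17 → 14, 12, 8, 8, 7 → 5
21 → 14, 12, 8, 8, 7 → 5
14 → 12, 8, 8, 7 → 4
12 → 8, 8, 7 → 3
8 → 7 → 1
8 → 7 → 1
7 → none → 0
Sum: 9 + 8 + 7 + 5 + 5 + 4 + 3 + 1 + 1 + 0 = 43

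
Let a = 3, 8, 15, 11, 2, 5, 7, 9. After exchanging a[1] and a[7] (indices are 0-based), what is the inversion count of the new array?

14 inversions

Positions 1 and 7 hold 8 and 9; after swapping, the array is [3, 9, 15, 11, 2, 5, 7, 8].
For each element, count later entries that are smaller:
3 → 2 → 1
9 → 2, 5, 7, 8 → 4
15 → 11, 2, 5, 7, 8 → 5
11 → 2, 5, 7, 8 → 4
2 → none → 0
5 → none → 0
7 → none → 0
8 → none → 0
Sum: 1 + 4 + 5 + 4 + 0 + 0 + 0 + 0 = 14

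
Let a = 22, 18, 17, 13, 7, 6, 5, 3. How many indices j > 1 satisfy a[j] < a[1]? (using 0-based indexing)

The element at index 1 is 18.
Elements after it: 17, 13, 7, 6, 5, 3
Those smaller than 18: 17, 13, 7, 6, 5, 3

6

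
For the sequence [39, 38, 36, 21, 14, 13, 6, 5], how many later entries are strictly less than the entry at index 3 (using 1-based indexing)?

5 such elements

The element at index 3 is 36.
Elements after it: 21, 14, 13, 6, 5
Those smaller than 36: 21, 14, 13, 6, 5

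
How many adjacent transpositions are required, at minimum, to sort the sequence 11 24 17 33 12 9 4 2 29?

Each adjacent swap fixes exactly one inversion, so the minimum swap count equals the number of inversions.
Count inversions — for each element, later elements that are smaller:
11: 9, 4, 2 → 3
24: 17, 12, 9, 4, 2 → 5
17: 12, 9, 4, 2 → 4
33: 12, 9, 4, 2, 29 → 5
12: 9, 4, 2 → 3
9: 4, 2 → 2
4: 2 → 1
2: none → 0
29: none → 0
Total inversions: 3 + 5 + 4 + 5 + 3 + 2 + 1 + 0 + 0 = 23

There are 23 swaps.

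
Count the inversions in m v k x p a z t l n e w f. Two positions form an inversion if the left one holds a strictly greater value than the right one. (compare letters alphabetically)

Element-by-element contributions:
m: 5
v: 8
k: 3
x: 8
p: 5
a: 0
z: 6
t: 4
l: 2
n: 2
e: 0
w: 1
f: 0
Sum: 5 + 8 + 3 + 8 + 5 + 0 + 6 + 4 + 2 + 2 + 0 + 1 + 0 = 44

There are 44 out-of-order pairs.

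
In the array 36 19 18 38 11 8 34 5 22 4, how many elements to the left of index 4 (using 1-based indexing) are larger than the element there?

The element at index 4 is 38.
Elements before it: 36, 19, 18
None of them are larger than 38.

0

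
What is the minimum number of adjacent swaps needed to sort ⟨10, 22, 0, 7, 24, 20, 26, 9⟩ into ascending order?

11

Each adjacent swap fixes exactly one inversion, so the minimum swap count equals the number of inversions.
Count inversions — for each element, later elements that are smaller:
10: 0, 7, 9 → 3
22: 0, 7, 20, 9 → 4
0: none → 0
7: none → 0
24: 20, 9 → 2
20: 9 → 1
26: 9 → 1
9: none → 0
Total inversions: 3 + 4 + 0 + 0 + 2 + 1 + 1 + 0 = 11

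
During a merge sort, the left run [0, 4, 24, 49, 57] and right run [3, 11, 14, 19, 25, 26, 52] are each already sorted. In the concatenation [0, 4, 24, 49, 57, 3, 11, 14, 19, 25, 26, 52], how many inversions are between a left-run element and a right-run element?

18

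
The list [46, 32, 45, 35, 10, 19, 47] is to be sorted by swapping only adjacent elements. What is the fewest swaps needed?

12 adjacent swaps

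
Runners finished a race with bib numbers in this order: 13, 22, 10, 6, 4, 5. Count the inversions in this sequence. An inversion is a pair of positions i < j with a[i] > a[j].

Element-by-element contributions:
13 → 10, 6, 4, 5 → 4
22 → 10, 6, 4, 5 → 4
10 → 6, 4, 5 → 3
6 → 4, 5 → 2
4 → none → 0
5 → none → 0
Sum: 4 + 4 + 3 + 2 + 0 + 0 = 13

Out-of-order pairs: 13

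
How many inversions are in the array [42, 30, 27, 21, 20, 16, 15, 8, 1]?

36

Count, for each position, how many later elements it exceeds:
42 → 30, 27, 21, 20, 16, 15, 8, 1 → 8
30 → 27, 21, 20, 16, 15, 8, 1 → 7
27 → 21, 20, 16, 15, 8, 1 → 6
21 → 20, 16, 15, 8, 1 → 5
20 → 16, 15, 8, 1 → 4
16 → 15, 8, 1 → 3
15 → 8, 1 → 2
8 → 1 → 1
1 → none → 0
Sum: 8 + 7 + 6 + 5 + 4 + 3 + 2 + 1 + 0 = 36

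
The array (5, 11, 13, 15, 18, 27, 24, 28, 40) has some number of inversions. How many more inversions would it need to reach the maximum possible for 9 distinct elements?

35

Maximum inversions for 9 distinct elements is C(9, 2) = 9·8/2 = 36.
Current inversions — for each element, count later smaller elements:
5: 0
11: 0
13: 0
15: 0
18: 0
27: 1
24: 0
28: 0
40: 0
Current total: 0 + 0 + 0 + 0 + 0 + 1 + 0 + 0 + 0 = 1
Shortfall: 36 − 1 = 35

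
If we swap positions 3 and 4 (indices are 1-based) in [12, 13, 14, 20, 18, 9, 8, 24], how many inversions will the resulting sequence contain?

Positions 3 and 4 hold 14 and 20; after swapping, the array is [12, 13, 20, 14, 18, 9, 8, 24].
For each element, count later entries that are smaller:
12: 2
13: 2
20: 4
14: 2
18: 2
9: 1
8: 0
24: 0
Sum: 2 + 2 + 4 + 2 + 2 + 1 + 0 + 0 = 13

There are 13 inversions.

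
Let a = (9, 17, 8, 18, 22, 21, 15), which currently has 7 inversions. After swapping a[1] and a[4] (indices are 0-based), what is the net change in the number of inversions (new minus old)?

+3

Positions 1 and 4 hold 17 and 22; after swapping, the array is [9, 22, 8, 18, 17, 21, 15].
Element-by-element contributions:
9 → 8 → 1
22 → 8, 18, 17, 21, 15 → 5
8 → none → 0
18 → 17, 15 → 2
17 → 15 → 1
21 → 15 → 1
15 → none → 0
Sum: 1 + 5 + 0 + 2 + 1 + 1 + 0 = 10
Change: 10 − 7 = +3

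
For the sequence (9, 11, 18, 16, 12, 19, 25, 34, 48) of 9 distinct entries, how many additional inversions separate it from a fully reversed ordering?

33

Maximum inversions for 9 distinct elements is C(9, 2) = 9·8/2 = 36.
Current inversions — for each element, count later smaller elements:
9: 0
11: 0
18: 2
16: 1
12: 0
19: 0
25: 0
34: 0
48: 0
Current total: 0 + 0 + 2 + 1 + 0 + 0 + 0 + 0 + 0 = 3
Shortfall: 36 − 3 = 33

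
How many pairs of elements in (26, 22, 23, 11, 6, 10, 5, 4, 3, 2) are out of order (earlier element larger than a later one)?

43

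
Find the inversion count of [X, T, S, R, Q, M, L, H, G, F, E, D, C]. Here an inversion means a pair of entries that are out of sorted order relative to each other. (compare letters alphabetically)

78 inversions

For each element, count later entries that are smaller:
X: 12
T: 11
S: 10
R: 9
Q: 8
M: 7
L: 6
H: 5
G: 4
F: 3
E: 2
D: 1
C: 0
Sum: 12 + 11 + 10 + 9 + 8 + 7 + 6 + 5 + 4 + 3 + 2 + 1 + 0 = 78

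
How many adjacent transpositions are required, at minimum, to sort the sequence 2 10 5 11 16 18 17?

2

Minimum adjacent swaps = number of inversions (each swap of adjacent out-of-order elements removes one inversion and no swap can remove more).
Count inversions — for each element, later elements that are smaller:
2: none → 0
10: 5 → 1
5: none → 0
11: none → 0
16: none → 0
18: 17 → 1
17: none → 0
Total inversions: 0 + 1 + 0 + 0 + 0 + 1 + 0 = 2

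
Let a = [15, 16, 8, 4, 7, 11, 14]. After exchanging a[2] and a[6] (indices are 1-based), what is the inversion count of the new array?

Positions 2 and 6 hold 16 and 11; after swapping, the array is [15, 11, 8, 4, 7, 16, 14].
Element-by-element contributions:
15: 5
11: 3
8: 2
4: 0
7: 0
16: 1
14: 0
Sum: 5 + 3 + 2 + 0 + 0 + 1 + 0 = 11

Inversions: 11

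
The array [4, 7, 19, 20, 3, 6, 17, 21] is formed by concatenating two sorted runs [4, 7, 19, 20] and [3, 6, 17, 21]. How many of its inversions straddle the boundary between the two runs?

For each element r of the right run, count left-run elements greater than r:
r = 3: 4, 7, 19, 20 → 4
r = 6: 7, 19, 20 → 3
r = 17: 19, 20 → 2
r = 21: none → 0
Cross-inversions: 4 + 3 + 2 + 0 = 9

9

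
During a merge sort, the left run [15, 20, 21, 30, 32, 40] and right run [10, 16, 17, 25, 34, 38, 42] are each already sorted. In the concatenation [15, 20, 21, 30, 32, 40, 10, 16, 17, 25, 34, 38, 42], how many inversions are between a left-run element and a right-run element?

Count, for every r in R, how many entries of L exceed r:
r = 10: 15, 20, 21, 30, 32, 40 → 6
r = 16: 20, 21, 30, 32, 40 → 5
r = 17: 20, 21, 30, 32, 40 → 5
r = 25: 30, 32, 40 → 3
r = 34: 40 → 1
r = 38: 40 → 1
r = 42: none → 0
Cross-inversions: 6 + 5 + 5 + 3 + 1 + 1 + 0 = 21

21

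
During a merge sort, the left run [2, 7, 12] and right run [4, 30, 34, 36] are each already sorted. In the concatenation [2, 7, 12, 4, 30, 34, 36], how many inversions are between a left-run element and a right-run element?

Cross-inversions: 2

For each element r of the right run, count left-run elements greater than r:
r = 4: 7, 12 → 2
r = 30: none → 0
r = 34: none → 0
r = 36: none → 0
Cross-inversions: 2 + 0 + 0 + 0 = 2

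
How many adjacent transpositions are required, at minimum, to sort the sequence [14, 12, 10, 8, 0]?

10 swaps

The minimum number of adjacent swaps to sort an array equals its inversion count, since every such swap removes exactly one inversion.
Count inversions — for each element, later elements that are smaller:
14: 12, 10, 8, 0 → 4
12: 10, 8, 0 → 3
10: 8, 0 → 2
8: 0 → 1
0: none → 0
Total inversions: 4 + 3 + 2 + 1 + 0 = 10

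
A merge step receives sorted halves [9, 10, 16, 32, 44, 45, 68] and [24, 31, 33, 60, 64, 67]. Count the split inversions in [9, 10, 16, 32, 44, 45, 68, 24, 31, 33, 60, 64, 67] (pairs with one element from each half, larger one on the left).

14 split inversions

For each element r of the right run, count left-run elements greater than r:
r = 24: 32, 44, 45, 68 → 4
r = 31: 32, 44, 45, 68 → 4
r = 33: 44, 45, 68 → 3
r = 60: 68 → 1
r = 64: 68 → 1
r = 67: 68 → 1
Cross-inversions: 4 + 4 + 3 + 1 + 1 + 1 = 14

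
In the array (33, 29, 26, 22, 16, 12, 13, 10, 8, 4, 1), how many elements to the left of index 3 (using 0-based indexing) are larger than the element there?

3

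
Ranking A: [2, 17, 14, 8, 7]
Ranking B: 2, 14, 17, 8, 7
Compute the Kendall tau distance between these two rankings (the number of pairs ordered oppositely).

Assign each item its position (1..5) in the first ordering, then rewrite the second ordering as that position sequence:
positions: 2→1, 17→2, 14→3, 8→4, 7→5
second ordering as positions: [1, 3, 2, 4, 5]
Discordant pairs = inversions in this position sequence.
1: 0
3: 2 → 1
2: 0
4: 0
5: 0
Total: 0 + 1 + 0 + 0 + 0 = 1

1 discordant pair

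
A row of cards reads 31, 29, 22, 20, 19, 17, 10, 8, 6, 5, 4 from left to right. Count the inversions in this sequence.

For each element, count later entries that are smaller:
31: 10
29: 9
22: 8
20: 7
19: 6
17: 5
10: 4
8: 3
6: 2
5: 1
4: 0
Sum: 10 + 9 + 8 + 7 + 6 + 5 + 4 + 3 + 2 + 1 + 0 = 55

55 out-of-order pairs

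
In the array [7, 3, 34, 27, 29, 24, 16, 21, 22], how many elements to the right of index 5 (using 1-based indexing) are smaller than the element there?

4

The element at index 5 is 29.
Elements after it: 24, 16, 21, 22
Those smaller than 29: 24, 16, 21, 22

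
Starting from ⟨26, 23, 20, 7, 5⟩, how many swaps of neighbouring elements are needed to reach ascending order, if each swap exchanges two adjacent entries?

10 adjacent swaps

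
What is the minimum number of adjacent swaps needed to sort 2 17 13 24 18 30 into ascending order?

Each adjacent swap fixes exactly one inversion, so the minimum swap count equals the number of inversions.
Count inversions — for each element, later elements that are smaller:
2: none → 0
17: 13 → 1
13: none → 0
24: 18 → 1
18: none → 0
30: none → 0
Total inversions: 0 + 1 + 0 + 1 + 0 + 0 = 2

2 adjacent swaps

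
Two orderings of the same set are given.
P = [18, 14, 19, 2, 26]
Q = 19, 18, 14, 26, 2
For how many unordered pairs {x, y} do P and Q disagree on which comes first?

Disagreeing pairs: 3

Assign each item its position (1..5) in the first ordering, then rewrite the second ordering as that position sequence:
positions: 18→1, 14→2, 19→3, 2→4, 26→5
second ordering as positions: [3, 1, 2, 5, 4]
Discordant pairs = inversions in this position sequence.
3: 1, 2 → 2
1: 0
2: 0
5: 4 → 1
4: 0
Total: 2 + 0 + 0 + 1 + 0 = 3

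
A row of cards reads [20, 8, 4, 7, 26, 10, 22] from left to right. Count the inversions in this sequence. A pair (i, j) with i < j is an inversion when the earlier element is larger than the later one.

Sweep left to right; for each value list the smaller values that follow it:
20 → 8, 4, 7, 10 → 4
8 → 4, 7 → 2
4 → none → 0
7 → none → 0
26 → 10, 22 → 2
10 → none → 0
22 → none → 0
Sum: 4 + 2 + 0 + 0 + 2 + 0 + 0 = 8

Inversions: 8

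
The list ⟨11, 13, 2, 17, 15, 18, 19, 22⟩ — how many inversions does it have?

For each element, count later entries that are smaller:
11 → 2 → 1
13 → 2 → 1
2 → none → 0
17 → 15 → 1
15 → none → 0
18 → none → 0
19 → none → 0
22 → none → 0
Sum: 1 + 1 + 0 + 1 + 0 + 0 + 0 + 0 = 3

Inversions: 3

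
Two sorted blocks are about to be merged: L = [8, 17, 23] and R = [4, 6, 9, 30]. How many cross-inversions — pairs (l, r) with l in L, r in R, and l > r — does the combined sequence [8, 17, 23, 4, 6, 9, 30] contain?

8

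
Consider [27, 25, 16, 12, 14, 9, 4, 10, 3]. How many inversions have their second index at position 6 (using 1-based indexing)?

5 such elements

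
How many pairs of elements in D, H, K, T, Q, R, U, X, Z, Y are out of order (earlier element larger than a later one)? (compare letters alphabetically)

Sweep left to right; for each value list the smaller values that follow it:
D: 0
H: 0
K: 0
T: 2
Q: 0
R: 0
U: 0
X: 0
Z: 1
Y: 0
Sum: 0 + 0 + 0 + 2 + 0 + 0 + 0 + 0 + 1 + 0 = 3

3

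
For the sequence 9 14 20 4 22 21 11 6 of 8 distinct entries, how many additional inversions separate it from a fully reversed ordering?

Maximum inversions for 8 distinct elements is C(8, 2) = 8·7/2 = 28.
Current inversions — for each element, count later smaller elements:
9: 2
14: 3
20: 3
4: 0
22: 3
21: 2
11: 1
6: 0
Current total: 2 + 3 + 3 + 0 + 3 + 2 + 1 + 0 = 14
Shortfall: 28 − 14 = 14

14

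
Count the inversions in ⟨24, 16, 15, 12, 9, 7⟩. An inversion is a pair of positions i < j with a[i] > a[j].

Out-of-order pairs: 15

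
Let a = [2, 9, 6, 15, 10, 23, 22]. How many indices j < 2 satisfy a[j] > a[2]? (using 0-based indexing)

The element at index 2 is 6.
Elements before it: 2, 9
Those larger than 6: 9

1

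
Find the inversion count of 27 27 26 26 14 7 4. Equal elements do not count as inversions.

19 out-of-order pairs

For each element, count later entries that are smaller:
27 → 26, 26, 14, 7, 4 → 5
27 → 26, 26, 14, 7, 4 → 5
26 → 14, 7, 4 → 3
26 → 14, 7, 4 → 3
14 → 7, 4 → 2
7 → 4 → 1
4 → none → 0
Sum: 5 + 5 + 3 + 3 + 2 + 1 + 0 = 19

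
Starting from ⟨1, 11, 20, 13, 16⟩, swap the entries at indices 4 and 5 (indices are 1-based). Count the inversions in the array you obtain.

Positions 4 and 5 hold 13 and 16; after swapping, the array is [1, 11, 20, 16, 13].
Sweep left to right; for each value list the smaller values that follow it:
1 → none → 0
11 → none → 0
20 → 16, 13 → 2
16 → 13 → 1
13 → none → 0
Sum: 0 + 0 + 2 + 1 + 0 = 3

3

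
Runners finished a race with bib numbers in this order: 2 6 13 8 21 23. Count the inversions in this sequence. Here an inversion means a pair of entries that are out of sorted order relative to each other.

1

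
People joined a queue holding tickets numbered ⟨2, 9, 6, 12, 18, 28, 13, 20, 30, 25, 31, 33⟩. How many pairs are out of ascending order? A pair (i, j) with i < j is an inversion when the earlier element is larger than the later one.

6 inversions

For each element, count later entries that are smaller:
2 → none → 0
9 → 6 → 1
6 → none → 0
12 → none → 0
18 → 13 → 1
28 → 13, 20, 25 → 3
13 → none → 0
20 → none → 0
30 → 25 → 1
25 → none → 0
31 → none → 0
33 → none → 0
Sum: 0 + 1 + 0 + 0 + 1 + 3 + 0 + 0 + 1 + 0 + 0 + 0 = 6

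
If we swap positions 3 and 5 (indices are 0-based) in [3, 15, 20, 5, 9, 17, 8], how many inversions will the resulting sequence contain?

Positions 3 and 5 hold 5 and 17; after swapping, the array is [3, 15, 20, 17, 9, 5, 8].
For each element, count later entries that are smaller:
3: 0
15: 3
20: 4
17: 3
9: 2
5: 0
8: 0
Sum: 0 + 3 + 4 + 3 + 2 + 0 + 0 = 12

Inversions: 12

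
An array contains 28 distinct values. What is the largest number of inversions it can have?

378 inversions

A reversed (strictly descending) arrangement makes every pair an inversion, giving C(28, 2) inversions.
C(28, 2) = 28·27/2 = 378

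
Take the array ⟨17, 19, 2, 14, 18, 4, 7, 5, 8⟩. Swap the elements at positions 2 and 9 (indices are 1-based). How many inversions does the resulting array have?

17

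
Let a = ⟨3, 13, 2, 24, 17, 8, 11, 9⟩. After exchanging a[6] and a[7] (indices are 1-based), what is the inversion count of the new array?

Positions 6 and 7 hold 8 and 11; after swapping, the array is [3, 13, 2, 24, 17, 11, 8, 9].
For each element, count later entries that are smaller:
3: 1
13: 4
2: 0
24: 4
17: 3
11: 2
8: 0
9: 0
Sum: 1 + 4 + 0 + 4 + 3 + 2 + 0 + 0 = 14

14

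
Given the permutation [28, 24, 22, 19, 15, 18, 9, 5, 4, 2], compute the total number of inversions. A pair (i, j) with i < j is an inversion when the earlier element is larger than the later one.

There are 44 out-of-order pairs.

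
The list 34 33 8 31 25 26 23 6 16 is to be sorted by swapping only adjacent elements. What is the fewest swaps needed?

29 swaps

Each adjacent swap fixes exactly one inversion, so the minimum swap count equals the number of inversions.
Count inversions — for each element, later elements that are smaller:
34: 33, 8, 31, 25, 26, 23, 6, 16 → 8
33: 8, 31, 25, 26, 23, 6, 16 → 7
8: 6 → 1
31: 25, 26, 23, 6, 16 → 5
25: 23, 6, 16 → 3
26: 23, 6, 16 → 3
23: 6, 16 → 2
6: none → 0
16: none → 0
Total inversions: 8 + 7 + 1 + 5 + 3 + 3 + 2 + 0 + 0 = 29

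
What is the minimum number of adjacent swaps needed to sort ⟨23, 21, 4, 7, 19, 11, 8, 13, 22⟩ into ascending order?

Each adjacent swap fixes exactly one inversion, so the minimum swap count equals the number of inversions.
Count inversions — for each element, later elements that are smaller:
23: 21, 4, 7, 19, 11, 8, 13, 22 → 8
21: 4, 7, 19, 11, 8, 13 → 6
4: none → 0
7: none → 0
19: 11, 8, 13 → 3
11: 8 → 1
8: none → 0
13: none → 0
22: none → 0
Total inversions: 8 + 6 + 0 + 0 + 3 + 1 + 0 + 0 + 0 = 18

There are 18 adjacent swaps.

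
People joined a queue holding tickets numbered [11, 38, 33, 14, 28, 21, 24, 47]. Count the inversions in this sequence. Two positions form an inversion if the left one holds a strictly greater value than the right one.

Count, for each position, how many later elements it exceeds:
11: 0
38: 5
33: 4
14: 0
28: 2
21: 0
24: 0
47: 0
Sum: 0 + 5 + 4 + 0 + 2 + 0 + 0 + 0 = 11

11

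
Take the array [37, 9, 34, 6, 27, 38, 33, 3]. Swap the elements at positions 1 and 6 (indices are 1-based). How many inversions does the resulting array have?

Inversions: 18

Positions 1 and 6 hold 37 and 38; after swapping, the array is [38, 9, 34, 6, 27, 37, 33, 3].
Sweep left to right; for each value list the smaller values that follow it:
38: 7
9: 2
34: 4
6: 1
27: 1
37: 2
33: 1
3: 0
Sum: 7 + 2 + 4 + 1 + 1 + 2 + 1 + 0 = 18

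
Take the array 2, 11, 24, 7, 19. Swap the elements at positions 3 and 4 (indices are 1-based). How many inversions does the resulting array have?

2

Positions 3 and 4 hold 24 and 7; after swapping, the array is [2, 11, 7, 24, 19].
For each element, count later entries that are smaller:
2 → none → 0
11 → 7 → 1
7 → none → 0
24 → 19 → 1
19 → none → 0
Sum: 0 + 1 + 0 + 1 + 0 = 2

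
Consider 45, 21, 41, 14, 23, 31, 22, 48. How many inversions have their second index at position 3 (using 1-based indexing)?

1 such element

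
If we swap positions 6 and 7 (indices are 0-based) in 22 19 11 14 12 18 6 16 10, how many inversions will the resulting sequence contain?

Positions 6 and 7 hold 6 and 16; after swapping, the array is [22, 19, 11, 14, 12, 18, 16, 6, 10].
Sweep left to right; for each value list the smaller values that follow it:
22 → 19, 11, 14, 12, 18, 16, 6, 10 → 8
19 → 11, 14, 12, 18, 16, 6, 10 → 7
11 → 6, 10 → 2
14 → 12, 6, 10 → 3
12 → 6, 10 → 2
18 → 16, 6, 10 → 3
16 → 6, 10 → 2
6 → none → 0
10 → none → 0
Sum: 8 + 7 + 2 + 3 + 2 + 3 + 2 + 0 + 0 = 27

27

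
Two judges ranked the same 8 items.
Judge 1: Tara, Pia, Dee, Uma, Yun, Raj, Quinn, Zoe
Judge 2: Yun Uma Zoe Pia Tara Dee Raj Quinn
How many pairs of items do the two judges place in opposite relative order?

13

Assign each item its position (1..8) in the first ordering, then rewrite the second ordering as that position sequence:
positions: Tara→1, Pia→2, Dee→3, Uma→4, Yun→5, Raj→6, Quinn→7, Zoe→8
second ordering as positions: [5, 4, 8, 2, 1, 3, 6, 7]
Discordant pairs = inversions in this position sequence.
5: 4, 2, 1, 3 → 4
4: 2, 1, 3 → 3
8: 2, 1, 3, 6, 7 → 5
2: 1 → 1
1: 0
3: 0
6: 0
7: 0
Total: 4 + 3 + 5 + 1 + 0 + 0 + 0 + 0 = 13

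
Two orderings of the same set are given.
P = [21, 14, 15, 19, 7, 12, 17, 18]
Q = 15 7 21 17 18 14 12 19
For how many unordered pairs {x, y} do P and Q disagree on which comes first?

Assign each item its position (1..8) in the first ordering, then rewrite the second ordering as that position sequence:
positions: 21→1, 14→2, 15→3, 19→4, 7→5, 12→6, 17→7, 18→8
second ordering as positions: [3, 5, 1, 7, 8, 2, 6, 4]
Discordant pairs = inversions in this position sequence.
3: 1, 2 → 2
5: 1, 2, 4 → 3
1: 0
7: 2, 6, 4 → 3
8: 2, 6, 4 → 3
2: 0
6: 4 → 1
4: 0
Total: 2 + 3 + 0 + 3 + 3 + 0 + 1 + 0 = 12

There are 12 disagreeing pairs.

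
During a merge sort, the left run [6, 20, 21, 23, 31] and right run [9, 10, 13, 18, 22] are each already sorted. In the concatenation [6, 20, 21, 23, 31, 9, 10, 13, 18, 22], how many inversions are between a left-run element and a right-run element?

Take each right-half value and tally the left-half values above it:
r = 9: 20, 21, 23, 31 → 4
r = 10: 20, 21, 23, 31 → 4
r = 13: 20, 21, 23, 31 → 4
r = 18: 20, 21, 23, 31 → 4
r = 22: 23, 31 → 2
Cross-inversions: 4 + 4 + 4 + 4 + 2 = 18

18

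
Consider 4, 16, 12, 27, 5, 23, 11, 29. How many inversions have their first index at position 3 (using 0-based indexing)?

3 such elements

The element at index 3 is 27.
Elements after it: 5, 23, 11, 29
Those smaller than 27: 5, 23, 11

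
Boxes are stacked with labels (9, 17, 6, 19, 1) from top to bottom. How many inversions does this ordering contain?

6

Sweep left to right; for each value list the smaller values that follow it:
9 → 6, 1 → 2
17 → 6, 1 → 2
6 → 1 → 1
19 → 1 → 1
1 → none → 0
Sum: 2 + 2 + 1 + 1 + 0 = 6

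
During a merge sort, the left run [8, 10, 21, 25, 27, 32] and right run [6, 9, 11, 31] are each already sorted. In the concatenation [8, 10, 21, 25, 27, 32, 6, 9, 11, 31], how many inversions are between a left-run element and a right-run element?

For each element r of the right run, count left-run elements greater than r:
r = 6: 8, 10, 21, 25, 27, 32 → 6
r = 9: 10, 21, 25, 27, 32 → 5
r = 11: 21, 25, 27, 32 → 4
r = 31: 32 → 1
Cross-inversions: 6 + 5 + 4 + 1 = 16

16 split inversions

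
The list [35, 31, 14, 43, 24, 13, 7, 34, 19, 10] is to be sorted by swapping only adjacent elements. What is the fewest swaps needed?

32 swaps

Minimum adjacent swaps = number of inversions (each swap of adjacent out-of-order elements removes one inversion and no swap can remove more).
Count inversions — for each element, later elements that are smaller:
35: 31, 14, 24, 13, 7, 34, 19, 10 → 8
31: 14, 24, 13, 7, 19, 10 → 6
14: 13, 7, 10 → 3
43: 24, 13, 7, 34, 19, 10 → 6
24: 13, 7, 19, 10 → 4
13: 7, 10 → 2
7: none → 0
34: 19, 10 → 2
19: 10 → 1
10: none → 0
Total inversions: 8 + 6 + 3 + 6 + 4 + 2 + 0 + 2 + 1 + 0 = 32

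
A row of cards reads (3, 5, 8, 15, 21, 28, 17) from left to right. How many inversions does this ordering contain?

2

Inversion pairs (indices are 1-based):
(5,7): 21 > 17
(6,7): 28 > 17
That's 2 pairs.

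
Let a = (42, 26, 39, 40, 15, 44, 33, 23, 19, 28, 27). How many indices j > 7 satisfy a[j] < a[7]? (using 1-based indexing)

4

The element at index 7 is 33.
Elements after it: 23, 19, 28, 27
Those smaller than 33: 23, 19, 28, 27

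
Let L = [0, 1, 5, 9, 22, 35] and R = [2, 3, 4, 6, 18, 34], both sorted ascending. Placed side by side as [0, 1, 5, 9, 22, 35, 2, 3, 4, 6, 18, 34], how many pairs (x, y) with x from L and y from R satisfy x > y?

Count, for every r in R, how many entries of L exceed r:
r = 2: 5, 9, 22, 35 → 4
r = 3: 5, 9, 22, 35 → 4
r = 4: 5, 9, 22, 35 → 4
r = 6: 9, 22, 35 → 3
r = 18: 22, 35 → 2
r = 34: 35 → 1
Cross-inversions: 4 + 4 + 4 + 3 + 2 + 1 = 18

18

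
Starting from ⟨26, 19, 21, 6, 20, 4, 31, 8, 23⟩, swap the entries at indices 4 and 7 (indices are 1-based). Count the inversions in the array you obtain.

22

Positions 4 and 7 hold 6 and 31; after swapping, the array is [26, 19, 21, 31, 20, 4, 6, 8, 23].
Sweep left to right; for each value list the smaller values that follow it:
26: 7
19: 3
21: 4
31: 5
20: 3
4: 0
6: 0
8: 0
23: 0
Sum: 7 + 3 + 4 + 5 + 3 + 0 + 0 + 0 + 0 = 22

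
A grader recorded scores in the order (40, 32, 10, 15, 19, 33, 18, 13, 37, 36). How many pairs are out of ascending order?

Out-of-order pairs: 21

Count, for each position, how many later elements it exceeds:
40 → 32, 10, 15, 19, 33, 18, 13, 37, 36 → 9
32 → 10, 15, 19, 18, 13 → 5
10 → none → 0
15 → 13 → 1
19 → 18, 13 → 2
33 → 18, 13 → 2
18 → 13 → 1
13 → none → 0
37 → 36 → 1
36 → none → 0
Sum: 9 + 5 + 0 + 1 + 2 + 2 + 1 + 0 + 1 + 0 = 21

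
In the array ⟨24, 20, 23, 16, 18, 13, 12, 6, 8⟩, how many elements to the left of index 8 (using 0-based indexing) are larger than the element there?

7

The element at index 8 is 8.
Elements before it: 24, 20, 23, 16, 18, 13, 12, 6
Those larger than 8: 24, 20, 23, 16, 18, 13, 12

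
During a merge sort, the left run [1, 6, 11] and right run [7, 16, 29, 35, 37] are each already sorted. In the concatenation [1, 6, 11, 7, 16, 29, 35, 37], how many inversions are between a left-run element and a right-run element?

For each element r of the right run, count left-run elements greater than r:
r = 7: 11 → 1
r = 16: none → 0
r = 29: none → 0
r = 35: none → 0
r = 37: none → 0
Cross-inversions: 1 + 0 + 0 + 0 + 0 = 1

1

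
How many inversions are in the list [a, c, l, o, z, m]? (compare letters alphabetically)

Sweep left to right; for each value list the smaller values that follow it:
a → none → 0
c → none → 0
l → none → 0
o → m → 1
z → m → 1
m → none → 0
Sum: 0 + 0 + 0 + 1 + 1 + 0 = 2

2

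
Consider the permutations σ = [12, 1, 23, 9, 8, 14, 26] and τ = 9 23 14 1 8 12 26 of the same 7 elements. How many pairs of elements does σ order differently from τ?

10

Assign each item its position (1..7) in the first ordering, then rewrite the second ordering as that position sequence:
positions: 12→1, 1→2, 23→3, 9→4, 8→5, 14→6, 26→7
second ordering as positions: [4, 3, 6, 2, 5, 1, 7]
Discordant pairs = inversions in this position sequence.
4: 3, 2, 1 → 3
3: 2, 1 → 2
6: 2, 5, 1 → 3
2: 1 → 1
5: 1 → 1
1: 0
7: 0
Total: 3 + 2 + 3 + 1 + 1 + 0 + 0 = 10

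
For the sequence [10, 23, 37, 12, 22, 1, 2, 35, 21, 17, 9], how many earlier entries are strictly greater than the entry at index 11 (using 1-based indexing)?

The element at index 11 is 9.
Elements before it: 10, 23, 37, 12, 22, 1, 2, 35, 21, 17
Those larger than 9: 10, 23, 37, 12, 22, 35, 21, 17

8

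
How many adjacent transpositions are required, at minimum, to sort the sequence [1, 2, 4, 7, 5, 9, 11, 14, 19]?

1

Minimum adjacent swaps = number of inversions (each swap of adjacent out-of-order elements removes one inversion and no swap can remove more).
Count inversions — for each element, later elements that are smaller:
1: none → 0
2: none → 0
4: none → 0
7: 5 → 1
5: none → 0
9: none → 0
11: none → 0
14: none → 0
19: none → 0
Total inversions: 0 + 0 + 0 + 1 + 0 + 0 + 0 + 0 + 0 = 1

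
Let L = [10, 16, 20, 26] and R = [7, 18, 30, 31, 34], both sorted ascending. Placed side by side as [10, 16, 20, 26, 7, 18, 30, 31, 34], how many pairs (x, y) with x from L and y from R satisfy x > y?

For each element r of the right run, count left-run elements greater than r:
r = 7: 10, 16, 20, 26 → 4
r = 18: 20, 26 → 2
r = 30: none → 0
r = 31: none → 0
r = 34: none → 0
Cross-inversions: 4 + 2 + 0 + 0 + 0 = 6

6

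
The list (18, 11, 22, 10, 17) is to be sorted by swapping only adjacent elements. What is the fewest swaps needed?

Minimum adjacent swaps = number of inversions (each swap of adjacent out-of-order elements removes one inversion and no swap can remove more).
Count inversions — for each element, later elements that are smaller:
18: 11, 10, 17 → 3
11: 10 → 1
22: 10, 17 → 2
10: none → 0
17: none → 0
Total inversions: 3 + 1 + 2 + 0 + 0 = 6

6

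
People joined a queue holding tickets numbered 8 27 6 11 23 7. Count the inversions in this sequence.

Element-by-element contributions:
8 → 6, 7 → 2
27 → 6, 11, 23, 7 → 4
6 → none → 0
11 → 7 → 1
23 → 7 → 1
7 → none → 0
Sum: 2 + 4 + 0 + 1 + 1 + 0 = 8

8 inversions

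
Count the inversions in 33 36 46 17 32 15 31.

15 inversions

For each element, count later entries that are smaller:
33 → 17, 32, 15, 31 → 4
36 → 17, 32, 15, 31 → 4
46 → 17, 32, 15, 31 → 4
17 → 15 → 1
32 → 15, 31 → 2
15 → none → 0
31 → none → 0
Sum: 4 + 4 + 4 + 1 + 2 + 0 + 0 = 15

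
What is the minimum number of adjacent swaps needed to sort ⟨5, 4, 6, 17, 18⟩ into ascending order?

Each adjacent swap fixes exactly one inversion, so the minimum swap count equals the number of inversions.
Count inversions — for each element, later elements that are smaller:
5: 4 → 1
4: none → 0
6: none → 0
17: none → 0
18: none → 0
Total inversions: 1 + 0 + 0 + 0 + 0 = 1

Swaps: 1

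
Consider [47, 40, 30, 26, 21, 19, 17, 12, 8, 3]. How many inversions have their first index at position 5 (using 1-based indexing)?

The element at index 5 is 21.
Elements after it: 19, 17, 12, 8, 3
Those smaller than 21: 19, 17, 12, 8, 3

5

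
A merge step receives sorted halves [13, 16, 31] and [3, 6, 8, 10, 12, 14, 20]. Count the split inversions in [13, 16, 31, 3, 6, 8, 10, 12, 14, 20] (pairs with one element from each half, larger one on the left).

18

Take each right-half value and tally the left-half values above it:
r = 3: 13, 16, 31 → 3
r = 6: 13, 16, 31 → 3
r = 8: 13, 16, 31 → 3
r = 10: 13, 16, 31 → 3
r = 12: 13, 16, 31 → 3
r = 14: 16, 31 → 2
r = 20: 31 → 1
Cross-inversions: 3 + 3 + 3 + 3 + 3 + 2 + 1 = 18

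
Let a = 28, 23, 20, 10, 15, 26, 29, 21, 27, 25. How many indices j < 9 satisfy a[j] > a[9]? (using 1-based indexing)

2

The element at index 9 is 27.
Elements before it: 28, 23, 20, 10, 15, 26, 29, 21
Those larger than 27: 28, 29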